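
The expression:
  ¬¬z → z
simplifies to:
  True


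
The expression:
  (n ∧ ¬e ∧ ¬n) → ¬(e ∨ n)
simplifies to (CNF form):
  True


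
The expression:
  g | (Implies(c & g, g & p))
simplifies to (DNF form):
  True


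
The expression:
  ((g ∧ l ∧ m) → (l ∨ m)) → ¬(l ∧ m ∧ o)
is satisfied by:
  {l: False, m: False, o: False}
  {o: True, l: False, m: False}
  {m: True, l: False, o: False}
  {o: True, m: True, l: False}
  {l: True, o: False, m: False}
  {o: True, l: True, m: False}
  {m: True, l: True, o: False}


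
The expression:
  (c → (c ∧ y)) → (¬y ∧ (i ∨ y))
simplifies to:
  ¬y ∧ (c ∨ i)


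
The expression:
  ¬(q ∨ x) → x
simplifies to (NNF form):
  q ∨ x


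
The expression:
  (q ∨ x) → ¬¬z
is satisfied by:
  {z: True, q: False, x: False}
  {x: True, z: True, q: False}
  {z: True, q: True, x: False}
  {x: True, z: True, q: True}
  {x: False, q: False, z: False}


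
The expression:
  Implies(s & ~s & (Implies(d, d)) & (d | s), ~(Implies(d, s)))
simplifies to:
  True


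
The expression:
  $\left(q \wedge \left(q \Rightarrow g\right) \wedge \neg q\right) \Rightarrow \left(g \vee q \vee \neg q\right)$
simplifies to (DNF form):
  $\text{True}$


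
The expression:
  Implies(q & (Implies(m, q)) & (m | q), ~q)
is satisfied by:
  {q: False}


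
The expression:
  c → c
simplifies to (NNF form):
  True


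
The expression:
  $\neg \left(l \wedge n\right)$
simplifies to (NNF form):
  $\neg l \vee \neg n$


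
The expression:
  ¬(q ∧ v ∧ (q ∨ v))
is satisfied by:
  {v: False, q: False}
  {q: True, v: False}
  {v: True, q: False}


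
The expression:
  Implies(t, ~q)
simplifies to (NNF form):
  ~q | ~t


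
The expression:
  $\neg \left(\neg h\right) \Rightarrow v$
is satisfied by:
  {v: True, h: False}
  {h: False, v: False}
  {h: True, v: True}


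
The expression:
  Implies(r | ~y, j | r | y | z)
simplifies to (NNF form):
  j | r | y | z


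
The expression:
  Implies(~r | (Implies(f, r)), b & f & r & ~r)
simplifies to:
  False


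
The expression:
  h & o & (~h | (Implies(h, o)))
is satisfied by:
  {h: True, o: True}


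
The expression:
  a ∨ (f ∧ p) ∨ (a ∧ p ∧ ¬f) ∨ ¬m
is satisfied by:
  {a: True, p: True, f: True, m: False}
  {a: True, p: True, f: False, m: False}
  {a: True, f: True, m: False, p: False}
  {a: True, f: False, m: False, p: False}
  {p: True, f: True, m: False, a: False}
  {p: True, f: False, m: False, a: False}
  {f: True, p: False, m: False, a: False}
  {f: False, p: False, m: False, a: False}
  {a: True, p: True, m: True, f: True}
  {a: True, p: True, m: True, f: False}
  {a: True, m: True, f: True, p: False}
  {a: True, m: True, f: False, p: False}
  {p: True, m: True, f: True, a: False}


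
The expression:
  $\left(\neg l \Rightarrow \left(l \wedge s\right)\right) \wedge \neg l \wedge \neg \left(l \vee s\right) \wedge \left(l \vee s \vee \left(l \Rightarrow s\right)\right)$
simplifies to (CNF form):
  $\text{False}$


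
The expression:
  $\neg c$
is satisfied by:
  {c: False}


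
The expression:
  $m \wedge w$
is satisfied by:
  {m: True, w: True}


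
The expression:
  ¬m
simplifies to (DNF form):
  ¬m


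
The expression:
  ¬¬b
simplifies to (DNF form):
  b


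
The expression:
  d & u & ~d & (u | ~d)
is never true.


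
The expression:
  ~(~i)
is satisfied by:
  {i: True}


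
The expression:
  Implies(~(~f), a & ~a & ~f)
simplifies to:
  ~f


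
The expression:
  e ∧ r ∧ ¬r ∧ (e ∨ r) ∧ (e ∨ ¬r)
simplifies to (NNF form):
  False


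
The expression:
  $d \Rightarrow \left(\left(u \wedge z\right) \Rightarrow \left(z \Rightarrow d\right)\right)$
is always true.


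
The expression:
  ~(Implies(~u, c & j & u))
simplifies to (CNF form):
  ~u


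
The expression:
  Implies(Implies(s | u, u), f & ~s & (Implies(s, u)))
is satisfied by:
  {f: True, s: False, u: False}
  {f: True, u: True, s: False}
  {f: True, s: True, u: False}
  {s: True, u: False, f: False}


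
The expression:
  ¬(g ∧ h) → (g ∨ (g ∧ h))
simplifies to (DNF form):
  g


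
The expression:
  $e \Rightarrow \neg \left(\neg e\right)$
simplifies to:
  $\text{True}$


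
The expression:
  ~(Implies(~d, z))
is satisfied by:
  {d: False, z: False}


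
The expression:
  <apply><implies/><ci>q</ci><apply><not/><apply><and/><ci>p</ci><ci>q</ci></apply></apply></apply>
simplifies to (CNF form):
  <apply><or/><apply><not/><ci>p</ci></apply><apply><not/><ci>q</ci></apply></apply>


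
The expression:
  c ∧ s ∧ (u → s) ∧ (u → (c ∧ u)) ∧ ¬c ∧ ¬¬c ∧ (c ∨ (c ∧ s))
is never true.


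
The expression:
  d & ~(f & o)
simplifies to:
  d & (~f | ~o)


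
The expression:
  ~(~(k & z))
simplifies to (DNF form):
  k & z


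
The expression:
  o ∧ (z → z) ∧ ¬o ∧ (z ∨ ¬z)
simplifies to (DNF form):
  False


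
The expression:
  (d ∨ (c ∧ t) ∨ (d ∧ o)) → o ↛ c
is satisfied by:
  {o: True, t: False, c: False, d: False}
  {d: False, t: False, o: False, c: False}
  {o: True, t: True, d: False, c: False}
  {t: True, d: False, o: False, c: False}
  {d: True, o: True, t: False, c: False}
  {d: True, o: True, t: True, c: False}
  {c: True, o: True, d: False, t: False}
  {c: True, d: False, t: False, o: False}


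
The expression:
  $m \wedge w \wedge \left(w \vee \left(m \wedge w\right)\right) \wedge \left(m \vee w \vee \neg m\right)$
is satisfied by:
  {m: True, w: True}


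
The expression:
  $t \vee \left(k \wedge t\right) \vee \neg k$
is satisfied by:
  {t: True, k: False}
  {k: False, t: False}
  {k: True, t: True}


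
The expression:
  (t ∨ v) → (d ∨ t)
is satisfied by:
  {d: True, t: True, v: False}
  {d: True, v: False, t: False}
  {t: True, v: False, d: False}
  {t: False, v: False, d: False}
  {d: True, t: True, v: True}
  {d: True, v: True, t: False}
  {t: True, v: True, d: False}


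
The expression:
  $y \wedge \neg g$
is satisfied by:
  {y: True, g: False}


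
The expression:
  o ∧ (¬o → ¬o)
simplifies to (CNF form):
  o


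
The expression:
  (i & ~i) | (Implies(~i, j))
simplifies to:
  i | j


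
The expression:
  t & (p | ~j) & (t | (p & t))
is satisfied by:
  {t: True, p: True, j: False}
  {t: True, p: False, j: False}
  {t: True, j: True, p: True}


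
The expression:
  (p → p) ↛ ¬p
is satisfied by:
  {p: True}


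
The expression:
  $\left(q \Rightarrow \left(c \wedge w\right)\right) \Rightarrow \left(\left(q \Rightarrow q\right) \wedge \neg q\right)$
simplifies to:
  $\neg c \vee \neg q \vee \neg w$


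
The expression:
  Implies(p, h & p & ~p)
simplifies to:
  ~p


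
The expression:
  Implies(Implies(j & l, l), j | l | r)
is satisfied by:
  {r: True, l: True, j: True}
  {r: True, l: True, j: False}
  {r: True, j: True, l: False}
  {r: True, j: False, l: False}
  {l: True, j: True, r: False}
  {l: True, j: False, r: False}
  {j: True, l: False, r: False}


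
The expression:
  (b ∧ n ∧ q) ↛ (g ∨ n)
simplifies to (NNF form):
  False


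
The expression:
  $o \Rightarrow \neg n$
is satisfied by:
  {o: False, n: False}
  {n: True, o: False}
  {o: True, n: False}


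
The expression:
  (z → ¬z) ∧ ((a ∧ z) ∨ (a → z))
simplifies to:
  ¬a ∧ ¬z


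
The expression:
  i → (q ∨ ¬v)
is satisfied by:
  {q: True, v: False, i: False}
  {v: False, i: False, q: False}
  {i: True, q: True, v: False}
  {i: True, v: False, q: False}
  {q: True, v: True, i: False}
  {v: True, q: False, i: False}
  {i: True, v: True, q: True}


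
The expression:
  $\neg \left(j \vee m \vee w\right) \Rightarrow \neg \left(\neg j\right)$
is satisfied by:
  {m: True, w: True, j: True}
  {m: True, w: True, j: False}
  {m: True, j: True, w: False}
  {m: True, j: False, w: False}
  {w: True, j: True, m: False}
  {w: True, j: False, m: False}
  {j: True, w: False, m: False}


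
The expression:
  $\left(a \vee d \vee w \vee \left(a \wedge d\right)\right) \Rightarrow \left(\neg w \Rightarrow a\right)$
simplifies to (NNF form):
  $a \vee w \vee \neg d$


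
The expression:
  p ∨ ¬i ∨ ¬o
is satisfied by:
  {p: True, o: False, i: False}
  {p: False, o: False, i: False}
  {i: True, p: True, o: False}
  {i: True, p: False, o: False}
  {o: True, p: True, i: False}
  {o: True, p: False, i: False}
  {o: True, i: True, p: True}


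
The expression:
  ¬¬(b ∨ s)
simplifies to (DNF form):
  b ∨ s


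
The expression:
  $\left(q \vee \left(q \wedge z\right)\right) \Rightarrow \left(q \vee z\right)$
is always true.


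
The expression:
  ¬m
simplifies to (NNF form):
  ¬m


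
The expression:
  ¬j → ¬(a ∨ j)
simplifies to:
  j ∨ ¬a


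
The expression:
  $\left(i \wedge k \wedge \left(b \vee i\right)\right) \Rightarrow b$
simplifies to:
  $b \vee \neg i \vee \neg k$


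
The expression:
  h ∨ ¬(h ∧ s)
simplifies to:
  True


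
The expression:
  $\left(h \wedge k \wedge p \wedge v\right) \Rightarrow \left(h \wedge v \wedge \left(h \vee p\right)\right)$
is always true.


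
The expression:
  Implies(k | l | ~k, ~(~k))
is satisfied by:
  {k: True}


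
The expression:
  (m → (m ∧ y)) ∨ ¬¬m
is always true.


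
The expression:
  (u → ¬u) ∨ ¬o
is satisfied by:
  {u: False, o: False}
  {o: True, u: False}
  {u: True, o: False}


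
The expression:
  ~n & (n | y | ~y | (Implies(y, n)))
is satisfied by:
  {n: False}


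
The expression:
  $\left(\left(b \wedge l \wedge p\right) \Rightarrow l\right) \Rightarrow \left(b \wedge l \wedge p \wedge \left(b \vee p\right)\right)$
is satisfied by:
  {p: True, b: True, l: True}


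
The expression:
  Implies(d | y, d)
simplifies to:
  d | ~y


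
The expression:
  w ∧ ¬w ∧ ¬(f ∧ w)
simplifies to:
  False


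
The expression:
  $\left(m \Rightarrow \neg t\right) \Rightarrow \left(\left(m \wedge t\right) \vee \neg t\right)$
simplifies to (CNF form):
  $m \vee \neg t$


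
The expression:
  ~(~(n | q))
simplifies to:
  n | q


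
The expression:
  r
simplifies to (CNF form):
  r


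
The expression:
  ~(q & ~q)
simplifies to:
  True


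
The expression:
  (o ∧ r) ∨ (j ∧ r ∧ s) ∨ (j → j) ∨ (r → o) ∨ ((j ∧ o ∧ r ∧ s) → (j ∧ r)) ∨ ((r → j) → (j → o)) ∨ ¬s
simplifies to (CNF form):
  True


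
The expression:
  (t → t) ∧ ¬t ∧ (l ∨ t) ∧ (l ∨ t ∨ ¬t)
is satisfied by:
  {l: True, t: False}


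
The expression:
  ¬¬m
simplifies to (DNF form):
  m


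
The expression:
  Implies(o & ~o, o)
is always true.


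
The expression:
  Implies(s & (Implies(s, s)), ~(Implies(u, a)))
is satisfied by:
  {u: True, a: False, s: False}
  {a: False, s: False, u: False}
  {u: True, a: True, s: False}
  {a: True, u: False, s: False}
  {s: True, u: True, a: False}


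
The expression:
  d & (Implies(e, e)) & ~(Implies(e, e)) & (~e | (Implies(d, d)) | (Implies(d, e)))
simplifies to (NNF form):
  False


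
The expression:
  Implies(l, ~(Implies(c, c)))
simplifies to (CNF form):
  ~l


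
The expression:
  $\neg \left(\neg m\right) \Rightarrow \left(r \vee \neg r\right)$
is always true.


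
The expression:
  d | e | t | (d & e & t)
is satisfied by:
  {d: True, t: True, e: True}
  {d: True, t: True, e: False}
  {d: True, e: True, t: False}
  {d: True, e: False, t: False}
  {t: True, e: True, d: False}
  {t: True, e: False, d: False}
  {e: True, t: False, d: False}


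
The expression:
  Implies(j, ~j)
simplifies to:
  ~j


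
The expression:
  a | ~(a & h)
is always true.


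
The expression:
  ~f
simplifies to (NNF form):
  ~f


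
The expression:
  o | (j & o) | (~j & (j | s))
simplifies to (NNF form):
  o | (s & ~j)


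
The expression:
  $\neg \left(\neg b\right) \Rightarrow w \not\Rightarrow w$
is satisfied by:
  {b: False}


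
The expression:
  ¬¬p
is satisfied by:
  {p: True}


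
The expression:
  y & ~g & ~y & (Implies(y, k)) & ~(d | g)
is never true.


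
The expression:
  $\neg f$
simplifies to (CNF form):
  $\neg f$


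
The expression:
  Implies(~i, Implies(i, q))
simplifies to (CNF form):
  True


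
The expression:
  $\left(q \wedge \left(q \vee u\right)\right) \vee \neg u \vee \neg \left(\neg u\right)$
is always true.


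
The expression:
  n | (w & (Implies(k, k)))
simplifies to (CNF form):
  n | w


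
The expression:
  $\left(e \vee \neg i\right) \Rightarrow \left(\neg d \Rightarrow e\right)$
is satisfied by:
  {i: True, d: True, e: True}
  {i: True, d: True, e: False}
  {i: True, e: True, d: False}
  {i: True, e: False, d: False}
  {d: True, e: True, i: False}
  {d: True, e: False, i: False}
  {e: True, d: False, i: False}


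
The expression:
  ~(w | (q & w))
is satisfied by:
  {w: False}


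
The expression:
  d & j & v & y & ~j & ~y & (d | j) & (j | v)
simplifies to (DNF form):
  False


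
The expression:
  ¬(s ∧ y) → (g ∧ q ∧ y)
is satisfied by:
  {q: True, s: True, g: True, y: True}
  {q: True, s: True, y: True, g: False}
  {s: True, g: True, y: True, q: False}
  {s: True, y: True, g: False, q: False}
  {q: True, g: True, y: True, s: False}


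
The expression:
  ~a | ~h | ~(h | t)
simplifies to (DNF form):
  ~a | ~h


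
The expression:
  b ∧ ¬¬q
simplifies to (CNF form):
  b ∧ q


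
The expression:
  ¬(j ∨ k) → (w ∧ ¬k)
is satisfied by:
  {k: True, w: True, j: True}
  {k: True, w: True, j: False}
  {k: True, j: True, w: False}
  {k: True, j: False, w: False}
  {w: True, j: True, k: False}
  {w: True, j: False, k: False}
  {j: True, w: False, k: False}


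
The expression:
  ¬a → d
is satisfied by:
  {a: True, d: True}
  {a: True, d: False}
  {d: True, a: False}


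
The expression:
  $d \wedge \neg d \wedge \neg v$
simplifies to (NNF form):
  $\text{False}$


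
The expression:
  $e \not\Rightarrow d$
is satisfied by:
  {e: True, d: False}


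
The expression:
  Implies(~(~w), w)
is always true.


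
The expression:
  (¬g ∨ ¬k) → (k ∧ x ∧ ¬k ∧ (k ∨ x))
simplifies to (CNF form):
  g ∧ k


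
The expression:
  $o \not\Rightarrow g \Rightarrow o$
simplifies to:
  $\text{True}$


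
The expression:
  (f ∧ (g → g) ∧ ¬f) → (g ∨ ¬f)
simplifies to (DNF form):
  True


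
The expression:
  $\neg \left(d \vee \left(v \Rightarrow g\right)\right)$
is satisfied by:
  {v: True, d: False, g: False}


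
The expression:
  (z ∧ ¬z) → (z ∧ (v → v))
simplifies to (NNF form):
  True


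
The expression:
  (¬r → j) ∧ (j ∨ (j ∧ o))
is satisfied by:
  {j: True}


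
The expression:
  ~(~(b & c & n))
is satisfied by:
  {c: True, b: True, n: True}


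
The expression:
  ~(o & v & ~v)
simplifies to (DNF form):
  True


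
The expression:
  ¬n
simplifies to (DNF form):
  ¬n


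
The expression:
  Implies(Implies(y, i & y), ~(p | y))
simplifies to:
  (y & ~i) | (~p & ~y)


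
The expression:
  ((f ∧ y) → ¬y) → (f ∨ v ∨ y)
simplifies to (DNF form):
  f ∨ v ∨ y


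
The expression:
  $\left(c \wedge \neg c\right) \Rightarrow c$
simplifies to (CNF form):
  $\text{True}$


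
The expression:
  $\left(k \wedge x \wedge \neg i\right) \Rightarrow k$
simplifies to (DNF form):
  $\text{True}$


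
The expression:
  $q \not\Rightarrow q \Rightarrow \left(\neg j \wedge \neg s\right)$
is always true.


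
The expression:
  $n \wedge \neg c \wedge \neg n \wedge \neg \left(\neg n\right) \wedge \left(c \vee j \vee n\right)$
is never true.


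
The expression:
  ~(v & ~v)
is always true.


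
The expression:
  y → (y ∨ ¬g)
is always true.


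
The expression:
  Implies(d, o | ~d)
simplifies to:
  o | ~d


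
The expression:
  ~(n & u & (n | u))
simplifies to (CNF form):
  ~n | ~u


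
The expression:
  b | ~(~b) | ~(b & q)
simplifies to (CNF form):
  True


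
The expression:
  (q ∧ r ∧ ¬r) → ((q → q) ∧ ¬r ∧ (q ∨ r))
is always true.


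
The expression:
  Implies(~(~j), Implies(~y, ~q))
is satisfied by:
  {y: True, q: False, j: False}
  {q: False, j: False, y: False}
  {j: True, y: True, q: False}
  {j: True, q: False, y: False}
  {y: True, q: True, j: False}
  {q: True, y: False, j: False}
  {j: True, q: True, y: True}


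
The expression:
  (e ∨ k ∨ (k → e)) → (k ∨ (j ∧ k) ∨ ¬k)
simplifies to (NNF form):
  True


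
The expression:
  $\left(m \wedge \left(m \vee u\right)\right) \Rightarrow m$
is always true.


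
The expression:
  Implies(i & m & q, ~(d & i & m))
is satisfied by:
  {m: False, q: False, d: False, i: False}
  {i: True, m: False, q: False, d: False}
  {d: True, m: False, q: False, i: False}
  {i: True, d: True, m: False, q: False}
  {q: True, i: False, m: False, d: False}
  {i: True, q: True, m: False, d: False}
  {d: True, q: True, i: False, m: False}
  {i: True, d: True, q: True, m: False}
  {m: True, d: False, q: False, i: False}
  {i: True, m: True, d: False, q: False}
  {d: True, m: True, i: False, q: False}
  {i: True, d: True, m: True, q: False}
  {q: True, m: True, d: False, i: False}
  {i: True, q: True, m: True, d: False}
  {d: True, q: True, m: True, i: False}


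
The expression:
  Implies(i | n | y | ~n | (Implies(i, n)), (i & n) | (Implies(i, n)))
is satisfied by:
  {n: True, i: False}
  {i: False, n: False}
  {i: True, n: True}


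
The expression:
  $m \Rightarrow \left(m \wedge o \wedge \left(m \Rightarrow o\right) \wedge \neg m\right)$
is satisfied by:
  {m: False}


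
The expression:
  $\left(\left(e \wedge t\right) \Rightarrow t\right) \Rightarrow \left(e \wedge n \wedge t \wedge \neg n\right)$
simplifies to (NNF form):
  $\text{False}$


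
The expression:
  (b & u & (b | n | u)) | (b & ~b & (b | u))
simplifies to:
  b & u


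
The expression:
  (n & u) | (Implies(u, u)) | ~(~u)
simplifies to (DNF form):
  True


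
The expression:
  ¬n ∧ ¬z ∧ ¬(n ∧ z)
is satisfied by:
  {n: False, z: False}


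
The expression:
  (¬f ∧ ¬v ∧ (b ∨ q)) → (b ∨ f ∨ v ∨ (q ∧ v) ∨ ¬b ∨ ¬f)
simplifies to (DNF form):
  True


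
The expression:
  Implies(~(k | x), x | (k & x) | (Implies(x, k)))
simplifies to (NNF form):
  True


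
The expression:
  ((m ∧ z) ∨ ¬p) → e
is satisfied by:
  {e: True, p: True, m: False, z: False}
  {e: True, p: True, z: True, m: False}
  {e: True, p: True, m: True, z: False}
  {e: True, p: True, z: True, m: True}
  {e: True, m: False, z: False, p: False}
  {e: True, z: True, m: False, p: False}
  {e: True, m: True, z: False, p: False}
  {e: True, z: True, m: True, p: False}
  {p: True, m: False, z: False, e: False}
  {z: True, p: True, m: False, e: False}
  {p: True, m: True, z: False, e: False}


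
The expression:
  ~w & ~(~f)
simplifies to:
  f & ~w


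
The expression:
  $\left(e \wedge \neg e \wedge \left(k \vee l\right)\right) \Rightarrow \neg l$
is always true.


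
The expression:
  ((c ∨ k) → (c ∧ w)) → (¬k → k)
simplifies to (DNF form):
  k ∨ (c ∧ ¬w)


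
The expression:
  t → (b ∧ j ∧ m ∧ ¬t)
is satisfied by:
  {t: False}


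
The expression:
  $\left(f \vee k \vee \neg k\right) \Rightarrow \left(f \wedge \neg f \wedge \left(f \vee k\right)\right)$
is never true.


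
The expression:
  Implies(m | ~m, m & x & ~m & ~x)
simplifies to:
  False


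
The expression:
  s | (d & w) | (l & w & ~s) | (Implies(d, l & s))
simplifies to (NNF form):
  s | w | ~d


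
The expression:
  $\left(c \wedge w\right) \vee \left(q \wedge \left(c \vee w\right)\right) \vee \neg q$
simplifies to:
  $c \vee w \vee \neg q$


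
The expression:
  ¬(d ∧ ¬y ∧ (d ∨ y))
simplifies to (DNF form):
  y ∨ ¬d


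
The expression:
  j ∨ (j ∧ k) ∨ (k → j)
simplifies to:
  j ∨ ¬k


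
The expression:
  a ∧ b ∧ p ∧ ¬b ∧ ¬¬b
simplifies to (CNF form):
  False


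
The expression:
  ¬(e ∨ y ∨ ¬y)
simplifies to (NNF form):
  False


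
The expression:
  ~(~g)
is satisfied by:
  {g: True}


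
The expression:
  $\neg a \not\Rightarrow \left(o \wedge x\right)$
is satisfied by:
  {o: False, a: False, x: False}
  {x: True, o: False, a: False}
  {o: True, x: False, a: False}


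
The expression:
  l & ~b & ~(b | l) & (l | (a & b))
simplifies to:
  False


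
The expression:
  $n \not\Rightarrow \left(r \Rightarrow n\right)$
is never true.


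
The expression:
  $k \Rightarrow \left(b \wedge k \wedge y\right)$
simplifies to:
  $\left(b \wedge y\right) \vee \neg k$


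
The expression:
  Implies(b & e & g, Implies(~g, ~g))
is always true.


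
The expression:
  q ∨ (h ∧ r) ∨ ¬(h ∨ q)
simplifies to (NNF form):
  q ∨ r ∨ ¬h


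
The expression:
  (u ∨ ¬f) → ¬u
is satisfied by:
  {u: False}


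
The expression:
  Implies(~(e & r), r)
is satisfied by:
  {r: True}


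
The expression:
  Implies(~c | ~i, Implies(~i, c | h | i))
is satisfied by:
  {i: True, c: True, h: True}
  {i: True, c: True, h: False}
  {i: True, h: True, c: False}
  {i: True, h: False, c: False}
  {c: True, h: True, i: False}
  {c: True, h: False, i: False}
  {h: True, c: False, i: False}


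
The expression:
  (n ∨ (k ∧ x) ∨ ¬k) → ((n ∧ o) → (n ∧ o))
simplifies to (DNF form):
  True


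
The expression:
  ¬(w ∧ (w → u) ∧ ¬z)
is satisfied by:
  {z: True, w: False, u: False}
  {w: False, u: False, z: False}
  {z: True, u: True, w: False}
  {u: True, w: False, z: False}
  {z: True, w: True, u: False}
  {w: True, z: False, u: False}
  {z: True, u: True, w: True}


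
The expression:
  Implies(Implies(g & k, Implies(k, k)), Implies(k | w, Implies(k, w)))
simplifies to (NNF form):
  w | ~k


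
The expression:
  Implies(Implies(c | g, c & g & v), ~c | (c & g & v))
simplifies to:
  True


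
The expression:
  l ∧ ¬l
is never true.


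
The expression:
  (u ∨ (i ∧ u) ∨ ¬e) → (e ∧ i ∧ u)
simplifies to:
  e ∧ (i ∨ ¬u)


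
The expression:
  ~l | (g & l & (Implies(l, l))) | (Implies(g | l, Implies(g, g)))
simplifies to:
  True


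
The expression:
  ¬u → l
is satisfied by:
  {l: True, u: True}
  {l: True, u: False}
  {u: True, l: False}


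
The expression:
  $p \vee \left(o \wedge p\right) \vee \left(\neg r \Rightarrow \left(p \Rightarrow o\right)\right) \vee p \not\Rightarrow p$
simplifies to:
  $\text{True}$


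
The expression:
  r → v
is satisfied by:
  {v: True, r: False}
  {r: False, v: False}
  {r: True, v: True}


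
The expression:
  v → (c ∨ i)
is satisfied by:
  {i: True, c: True, v: False}
  {i: True, v: False, c: False}
  {c: True, v: False, i: False}
  {c: False, v: False, i: False}
  {i: True, c: True, v: True}
  {i: True, v: True, c: False}
  {c: True, v: True, i: False}


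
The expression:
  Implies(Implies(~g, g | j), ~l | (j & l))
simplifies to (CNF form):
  j | ~g | ~l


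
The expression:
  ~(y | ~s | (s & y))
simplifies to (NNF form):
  s & ~y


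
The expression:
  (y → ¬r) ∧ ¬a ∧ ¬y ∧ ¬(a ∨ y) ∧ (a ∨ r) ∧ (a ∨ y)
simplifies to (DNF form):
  False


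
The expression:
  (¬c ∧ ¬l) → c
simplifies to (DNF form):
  c ∨ l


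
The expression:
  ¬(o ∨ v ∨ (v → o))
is never true.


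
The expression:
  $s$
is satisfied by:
  {s: True}


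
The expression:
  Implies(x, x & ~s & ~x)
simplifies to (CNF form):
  ~x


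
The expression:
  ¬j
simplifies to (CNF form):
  ¬j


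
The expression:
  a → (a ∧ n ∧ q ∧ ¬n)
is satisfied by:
  {a: False}


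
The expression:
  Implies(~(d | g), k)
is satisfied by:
  {d: True, k: True, g: True}
  {d: True, k: True, g: False}
  {d: True, g: True, k: False}
  {d: True, g: False, k: False}
  {k: True, g: True, d: False}
  {k: True, g: False, d: False}
  {g: True, k: False, d: False}


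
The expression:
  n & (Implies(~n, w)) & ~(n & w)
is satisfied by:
  {n: True, w: False}


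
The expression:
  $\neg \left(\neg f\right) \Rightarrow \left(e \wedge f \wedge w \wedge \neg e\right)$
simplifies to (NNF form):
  $\neg f$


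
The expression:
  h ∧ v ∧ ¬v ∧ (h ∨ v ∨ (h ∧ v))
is never true.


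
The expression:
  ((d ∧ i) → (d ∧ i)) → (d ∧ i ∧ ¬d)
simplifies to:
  False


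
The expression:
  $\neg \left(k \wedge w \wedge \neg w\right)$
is always true.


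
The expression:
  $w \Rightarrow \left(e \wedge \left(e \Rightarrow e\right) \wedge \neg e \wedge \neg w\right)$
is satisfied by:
  {w: False}


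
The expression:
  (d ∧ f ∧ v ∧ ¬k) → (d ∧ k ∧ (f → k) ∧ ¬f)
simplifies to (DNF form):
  k ∨ ¬d ∨ ¬f ∨ ¬v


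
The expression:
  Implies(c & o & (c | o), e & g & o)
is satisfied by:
  {g: True, e: True, o: False, c: False}
  {g: True, e: False, o: False, c: False}
  {e: True, g: False, o: False, c: False}
  {g: False, e: False, o: False, c: False}
  {g: True, c: True, e: True, o: False}
  {g: True, c: True, e: False, o: False}
  {c: True, e: True, g: False, o: False}
  {c: True, g: False, e: False, o: False}
  {g: True, o: True, e: True, c: False}
  {g: True, o: True, e: False, c: False}
  {o: True, e: True, g: False, c: False}
  {o: True, g: False, e: False, c: False}
  {g: True, c: True, o: True, e: True}


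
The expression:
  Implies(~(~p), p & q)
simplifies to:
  q | ~p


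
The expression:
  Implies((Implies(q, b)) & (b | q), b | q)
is always true.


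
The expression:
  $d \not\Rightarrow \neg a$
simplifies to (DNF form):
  $a \wedge d$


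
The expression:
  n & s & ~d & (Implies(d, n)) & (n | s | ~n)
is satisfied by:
  {s: True, n: True, d: False}


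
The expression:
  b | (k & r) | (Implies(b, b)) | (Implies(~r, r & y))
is always true.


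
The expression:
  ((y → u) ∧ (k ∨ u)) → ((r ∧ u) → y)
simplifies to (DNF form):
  y ∨ ¬r ∨ ¬u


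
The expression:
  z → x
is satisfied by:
  {x: True, z: False}
  {z: False, x: False}
  {z: True, x: True}


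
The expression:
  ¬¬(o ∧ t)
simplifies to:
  o ∧ t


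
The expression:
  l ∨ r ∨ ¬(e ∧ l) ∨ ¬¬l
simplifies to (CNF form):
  True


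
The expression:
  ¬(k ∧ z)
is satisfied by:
  {k: False, z: False}
  {z: True, k: False}
  {k: True, z: False}


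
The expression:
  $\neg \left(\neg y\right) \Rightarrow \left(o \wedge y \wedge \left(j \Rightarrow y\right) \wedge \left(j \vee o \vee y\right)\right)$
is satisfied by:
  {o: True, y: False}
  {y: False, o: False}
  {y: True, o: True}


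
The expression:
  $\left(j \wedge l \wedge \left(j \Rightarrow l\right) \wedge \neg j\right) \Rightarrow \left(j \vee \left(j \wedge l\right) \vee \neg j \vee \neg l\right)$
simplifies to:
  $\text{True}$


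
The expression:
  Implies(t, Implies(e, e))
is always true.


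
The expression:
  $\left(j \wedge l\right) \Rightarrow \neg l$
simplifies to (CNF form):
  $\neg j \vee \neg l$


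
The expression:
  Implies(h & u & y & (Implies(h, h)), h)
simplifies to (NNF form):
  True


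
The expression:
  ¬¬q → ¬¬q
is always true.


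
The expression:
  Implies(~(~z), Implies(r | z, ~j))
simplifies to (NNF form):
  ~j | ~z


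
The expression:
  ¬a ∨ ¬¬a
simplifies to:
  True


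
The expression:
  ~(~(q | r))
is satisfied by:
  {r: True, q: True}
  {r: True, q: False}
  {q: True, r: False}


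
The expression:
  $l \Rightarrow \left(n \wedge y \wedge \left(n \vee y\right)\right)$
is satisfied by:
  {n: True, y: True, l: False}
  {n: True, y: False, l: False}
  {y: True, n: False, l: False}
  {n: False, y: False, l: False}
  {n: True, l: True, y: True}


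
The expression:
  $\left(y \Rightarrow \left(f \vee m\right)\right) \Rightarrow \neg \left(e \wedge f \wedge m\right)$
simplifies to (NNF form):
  $\neg e \vee \neg f \vee \neg m$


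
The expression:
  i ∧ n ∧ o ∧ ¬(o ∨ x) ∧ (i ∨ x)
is never true.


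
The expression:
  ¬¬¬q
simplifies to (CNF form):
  ¬q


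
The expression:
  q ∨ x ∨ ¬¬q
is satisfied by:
  {x: True, q: True}
  {x: True, q: False}
  {q: True, x: False}


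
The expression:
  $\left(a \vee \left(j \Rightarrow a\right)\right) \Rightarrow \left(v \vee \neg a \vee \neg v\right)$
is always true.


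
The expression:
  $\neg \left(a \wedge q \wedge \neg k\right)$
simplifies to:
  $k \vee \neg a \vee \neg q$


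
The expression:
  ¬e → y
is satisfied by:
  {y: True, e: True}
  {y: True, e: False}
  {e: True, y: False}


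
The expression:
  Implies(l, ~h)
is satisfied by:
  {l: False, h: False}
  {h: True, l: False}
  {l: True, h: False}


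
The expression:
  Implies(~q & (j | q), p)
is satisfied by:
  {q: True, p: True, j: False}
  {q: True, p: False, j: False}
  {p: True, q: False, j: False}
  {q: False, p: False, j: False}
  {j: True, q: True, p: True}
  {j: True, q: True, p: False}
  {j: True, p: True, q: False}


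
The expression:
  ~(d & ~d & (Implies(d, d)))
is always true.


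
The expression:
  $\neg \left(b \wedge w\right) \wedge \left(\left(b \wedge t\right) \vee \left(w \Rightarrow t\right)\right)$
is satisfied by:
  {t: True, b: False, w: False}
  {b: False, w: False, t: False}
  {t: True, b: True, w: False}
  {b: True, t: False, w: False}
  {w: True, t: True, b: False}


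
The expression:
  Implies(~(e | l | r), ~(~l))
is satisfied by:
  {r: True, l: True, e: True}
  {r: True, l: True, e: False}
  {r: True, e: True, l: False}
  {r: True, e: False, l: False}
  {l: True, e: True, r: False}
  {l: True, e: False, r: False}
  {e: True, l: False, r: False}


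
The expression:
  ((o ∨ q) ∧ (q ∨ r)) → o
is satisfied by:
  {o: True, q: False}
  {q: False, o: False}
  {q: True, o: True}


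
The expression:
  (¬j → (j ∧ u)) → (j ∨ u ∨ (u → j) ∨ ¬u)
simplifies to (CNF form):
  True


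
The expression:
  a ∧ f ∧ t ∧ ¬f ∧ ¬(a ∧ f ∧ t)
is never true.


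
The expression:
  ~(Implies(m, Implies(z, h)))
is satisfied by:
  {z: True, m: True, h: False}


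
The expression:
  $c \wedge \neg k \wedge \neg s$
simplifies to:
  $c \wedge \neg k \wedge \neg s$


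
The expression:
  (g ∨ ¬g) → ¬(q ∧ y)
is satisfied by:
  {q: False, y: False}
  {y: True, q: False}
  {q: True, y: False}


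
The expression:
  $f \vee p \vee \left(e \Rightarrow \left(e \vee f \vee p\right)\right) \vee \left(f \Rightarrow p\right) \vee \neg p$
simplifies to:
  $\text{True}$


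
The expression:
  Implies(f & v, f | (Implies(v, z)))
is always true.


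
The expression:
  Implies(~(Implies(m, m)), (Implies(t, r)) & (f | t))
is always true.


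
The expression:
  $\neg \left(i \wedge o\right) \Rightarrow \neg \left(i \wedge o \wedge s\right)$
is always true.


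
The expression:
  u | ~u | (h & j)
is always true.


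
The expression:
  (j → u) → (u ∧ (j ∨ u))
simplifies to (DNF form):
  j ∨ u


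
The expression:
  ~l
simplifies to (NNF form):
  ~l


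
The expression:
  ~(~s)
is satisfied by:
  {s: True}


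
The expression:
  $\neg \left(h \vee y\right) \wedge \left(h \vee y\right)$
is never true.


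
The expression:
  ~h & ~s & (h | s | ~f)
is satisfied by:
  {h: False, f: False, s: False}


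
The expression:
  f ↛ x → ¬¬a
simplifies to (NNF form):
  a ∨ x ∨ ¬f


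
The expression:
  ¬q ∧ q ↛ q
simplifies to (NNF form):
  False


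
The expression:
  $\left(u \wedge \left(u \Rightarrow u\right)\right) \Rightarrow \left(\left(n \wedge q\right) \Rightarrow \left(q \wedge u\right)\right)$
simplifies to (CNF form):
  $\text{True}$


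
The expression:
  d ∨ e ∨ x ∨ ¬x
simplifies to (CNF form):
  True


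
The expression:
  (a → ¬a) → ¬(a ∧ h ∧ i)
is always true.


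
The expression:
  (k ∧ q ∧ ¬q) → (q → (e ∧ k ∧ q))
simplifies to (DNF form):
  True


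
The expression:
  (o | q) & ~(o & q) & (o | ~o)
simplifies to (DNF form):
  (o & ~q) | (q & ~o)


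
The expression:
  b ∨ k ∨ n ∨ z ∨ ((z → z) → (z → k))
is always true.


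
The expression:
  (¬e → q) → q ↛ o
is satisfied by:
  {e: False, o: False, q: False}
  {q: True, e: False, o: False}
  {o: True, e: False, q: False}
  {q: True, e: True, o: False}


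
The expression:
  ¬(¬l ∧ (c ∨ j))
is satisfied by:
  {l: True, c: False, j: False}
  {j: True, l: True, c: False}
  {l: True, c: True, j: False}
  {j: True, l: True, c: True}
  {j: False, c: False, l: False}


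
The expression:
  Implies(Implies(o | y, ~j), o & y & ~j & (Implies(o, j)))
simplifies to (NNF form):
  j & (o | y)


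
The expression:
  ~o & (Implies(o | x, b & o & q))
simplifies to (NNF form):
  ~o & ~x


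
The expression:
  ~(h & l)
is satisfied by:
  {l: False, h: False}
  {h: True, l: False}
  {l: True, h: False}


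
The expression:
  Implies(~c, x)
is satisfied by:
  {x: True, c: True}
  {x: True, c: False}
  {c: True, x: False}


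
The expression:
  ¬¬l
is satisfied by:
  {l: True}


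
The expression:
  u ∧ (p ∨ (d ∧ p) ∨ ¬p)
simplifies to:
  u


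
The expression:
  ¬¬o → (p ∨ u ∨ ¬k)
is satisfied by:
  {p: True, u: True, o: False, k: False}
  {p: True, o: False, k: False, u: False}
  {u: True, o: False, k: False, p: False}
  {u: False, o: False, k: False, p: False}
  {p: True, k: True, u: True, o: False}
  {p: True, k: True, u: False, o: False}
  {k: True, u: True, p: False, o: False}
  {k: True, p: False, o: False, u: False}
  {u: True, p: True, o: True, k: False}
  {p: True, o: True, u: False, k: False}
  {u: True, o: True, p: False, k: False}
  {o: True, p: False, k: False, u: False}
  {p: True, k: True, o: True, u: True}
  {p: True, k: True, o: True, u: False}
  {k: True, o: True, u: True, p: False}


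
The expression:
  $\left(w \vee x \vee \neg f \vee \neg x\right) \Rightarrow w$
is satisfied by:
  {w: True}


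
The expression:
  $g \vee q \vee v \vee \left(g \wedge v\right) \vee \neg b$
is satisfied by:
  {q: True, v: True, g: True, b: False}
  {q: True, v: True, g: False, b: False}
  {q: True, g: True, v: False, b: False}
  {q: True, g: False, v: False, b: False}
  {v: True, g: True, q: False, b: False}
  {v: True, g: False, q: False, b: False}
  {g: True, q: False, v: False, b: False}
  {g: False, q: False, v: False, b: False}
  {b: True, q: True, v: True, g: True}
  {b: True, q: True, v: True, g: False}
  {b: True, q: True, g: True, v: False}
  {b: True, q: True, g: False, v: False}
  {b: True, v: True, g: True, q: False}
  {b: True, v: True, g: False, q: False}
  {b: True, g: True, v: False, q: False}


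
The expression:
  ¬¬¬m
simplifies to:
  ¬m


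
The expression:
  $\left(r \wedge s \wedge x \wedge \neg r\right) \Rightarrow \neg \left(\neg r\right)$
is always true.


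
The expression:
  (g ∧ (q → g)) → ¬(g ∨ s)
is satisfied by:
  {g: False}


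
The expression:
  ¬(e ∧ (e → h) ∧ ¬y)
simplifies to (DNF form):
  y ∨ ¬e ∨ ¬h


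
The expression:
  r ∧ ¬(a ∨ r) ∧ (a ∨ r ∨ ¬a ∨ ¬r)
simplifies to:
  False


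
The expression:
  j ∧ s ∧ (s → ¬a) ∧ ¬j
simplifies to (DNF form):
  False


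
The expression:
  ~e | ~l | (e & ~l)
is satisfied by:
  {l: False, e: False}
  {e: True, l: False}
  {l: True, e: False}


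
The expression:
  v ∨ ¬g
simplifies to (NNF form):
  v ∨ ¬g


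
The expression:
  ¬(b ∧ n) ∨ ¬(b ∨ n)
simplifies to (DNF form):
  ¬b ∨ ¬n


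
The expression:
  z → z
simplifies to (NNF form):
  True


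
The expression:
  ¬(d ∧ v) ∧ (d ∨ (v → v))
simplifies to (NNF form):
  ¬d ∨ ¬v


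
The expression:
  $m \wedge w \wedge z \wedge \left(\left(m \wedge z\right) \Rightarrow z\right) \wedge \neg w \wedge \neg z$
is never true.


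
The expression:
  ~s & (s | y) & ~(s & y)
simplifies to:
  y & ~s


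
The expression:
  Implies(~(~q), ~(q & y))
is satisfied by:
  {q: False, y: False}
  {y: True, q: False}
  {q: True, y: False}


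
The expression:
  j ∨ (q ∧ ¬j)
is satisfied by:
  {q: True, j: True}
  {q: True, j: False}
  {j: True, q: False}


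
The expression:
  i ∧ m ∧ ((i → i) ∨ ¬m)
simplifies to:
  i ∧ m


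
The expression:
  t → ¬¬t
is always true.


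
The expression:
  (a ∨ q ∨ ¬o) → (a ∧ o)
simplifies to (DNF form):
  (a ∧ o) ∨ (o ∧ ¬q)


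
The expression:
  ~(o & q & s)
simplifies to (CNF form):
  ~o | ~q | ~s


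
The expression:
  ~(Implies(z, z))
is never true.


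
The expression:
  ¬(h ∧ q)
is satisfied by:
  {h: False, q: False}
  {q: True, h: False}
  {h: True, q: False}


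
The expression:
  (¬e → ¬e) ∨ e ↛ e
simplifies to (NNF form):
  True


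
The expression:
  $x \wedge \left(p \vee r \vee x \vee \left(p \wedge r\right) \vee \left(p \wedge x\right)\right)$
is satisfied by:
  {x: True}


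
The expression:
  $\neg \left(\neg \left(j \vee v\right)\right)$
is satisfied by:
  {v: True, j: True}
  {v: True, j: False}
  {j: True, v: False}


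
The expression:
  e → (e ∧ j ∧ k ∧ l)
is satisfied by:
  {j: True, l: True, k: True, e: False}
  {j: True, l: True, k: False, e: False}
  {j: True, k: True, l: False, e: False}
  {j: True, k: False, l: False, e: False}
  {l: True, k: True, j: False, e: False}
  {l: True, k: False, j: False, e: False}
  {k: True, j: False, l: False, e: False}
  {k: False, j: False, l: False, e: False}
  {e: True, j: True, l: True, k: True}


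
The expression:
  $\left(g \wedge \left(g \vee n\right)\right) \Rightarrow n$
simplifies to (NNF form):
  $n \vee \neg g$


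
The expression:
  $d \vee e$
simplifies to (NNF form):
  $d \vee e$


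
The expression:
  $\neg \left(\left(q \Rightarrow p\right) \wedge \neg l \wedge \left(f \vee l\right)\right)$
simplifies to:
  $l \vee \left(q \wedge \neg p\right) \vee \neg f$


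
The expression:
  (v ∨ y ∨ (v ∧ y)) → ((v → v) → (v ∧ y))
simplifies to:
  (v ∧ y) ∨ (¬v ∧ ¬y)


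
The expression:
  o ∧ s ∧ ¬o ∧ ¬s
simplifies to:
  False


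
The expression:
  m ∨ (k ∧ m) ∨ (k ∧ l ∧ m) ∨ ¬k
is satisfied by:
  {m: True, k: False}
  {k: False, m: False}
  {k: True, m: True}


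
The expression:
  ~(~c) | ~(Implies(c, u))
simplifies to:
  c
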